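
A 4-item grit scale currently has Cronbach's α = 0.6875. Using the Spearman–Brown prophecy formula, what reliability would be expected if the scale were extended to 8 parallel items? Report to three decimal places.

Length factor m = 8/4 = 2.0000
α' = m·α / (1 + (m−1)·α)
   = 8/4 × 0.6875 / (1 + (8/4 − 1) × 0.6875)
   = 1.3750 / 1.6875 = 0.815

predicted reliability = 0.815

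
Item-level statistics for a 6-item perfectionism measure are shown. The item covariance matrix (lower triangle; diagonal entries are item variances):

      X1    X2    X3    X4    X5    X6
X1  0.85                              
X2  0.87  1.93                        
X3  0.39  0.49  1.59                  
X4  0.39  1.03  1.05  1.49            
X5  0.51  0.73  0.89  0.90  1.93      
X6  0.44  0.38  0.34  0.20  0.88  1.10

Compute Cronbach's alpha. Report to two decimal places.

Σσᵢ² = 0.85 + 1.93 + 1.59 + 1.49 + 1.93 + 1.10 = 8.89
Sum of off-diagonal covariances = 9.49
Var(T) = 8.89 + 2 × 9.49 = 27.87
α = (k/(k−1))·(1 − Σσᵢ²/Var(T)) = (6/5)·(1 − 8.89/27.87) = 0.82

α = 0.82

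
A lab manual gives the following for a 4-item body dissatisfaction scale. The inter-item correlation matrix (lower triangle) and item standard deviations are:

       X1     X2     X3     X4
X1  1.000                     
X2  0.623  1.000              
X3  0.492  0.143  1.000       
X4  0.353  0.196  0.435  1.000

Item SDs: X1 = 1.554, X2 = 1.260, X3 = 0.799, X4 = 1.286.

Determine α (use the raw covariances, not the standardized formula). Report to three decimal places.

Σσ²ᵢ = 1.554² + 1.260² + 0.799² + 1.286² = 6.2947
Covariances σ_ij = r_ij · s_i · s_j:
  σ(X1,X2) = 0.623 × 1.554 × 1.260 = 1.2199
  σ(X1,X3) = 0.492 × 1.554 × 0.799 = 0.6109
  σ(X1,X4) = 0.353 × 1.554 × 1.286 = 0.7055
  σ(X2,X3) = 0.143 × 1.260 × 0.799 = 0.1440
  σ(X2,X4) = 0.196 × 1.260 × 1.286 = 0.3176
  σ(X3,X4) = 0.435 × 0.799 × 1.286 = 0.4470
σ²_T = Σσ²ᵢ + 2·Σσ_ij = 6.2947 + 2 × 3.4449 = 13.1845
α = (4/3)·(1 − 6.2947/13.1845) = 0.697

α = 0.697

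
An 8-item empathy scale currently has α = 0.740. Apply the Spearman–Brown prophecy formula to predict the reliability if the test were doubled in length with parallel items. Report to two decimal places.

Length factor m = 2
α' = m·α / (1 + (m−1)·α)
   = 2 × 0.740 / (1 + (2 − 1) × 0.740)
   = 1.4800 / 1.7400 = 0.85

predicted reliability = 0.85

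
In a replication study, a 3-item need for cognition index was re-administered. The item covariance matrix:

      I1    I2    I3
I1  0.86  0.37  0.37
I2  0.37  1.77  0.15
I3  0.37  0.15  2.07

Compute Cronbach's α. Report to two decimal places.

α = 0.41

Σσᵢ² = 0.86 + 1.77 + 2.07 = 4.70
Σ_{i<j} σ_ij = 0.89
σ²_total = 4.70 + 2 × 0.89 = 6.48
α = (k/(k−1))·(1 − Σσᵢ²/σ²_total) = (3/2)·(1 − 4.70/6.48) = 0.41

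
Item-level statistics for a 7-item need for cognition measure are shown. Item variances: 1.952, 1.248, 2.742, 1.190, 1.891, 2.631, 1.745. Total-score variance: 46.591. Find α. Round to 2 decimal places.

Σσᵢ² = 1.952 + 1.248 + 2.742 + 1.190 + 1.891 + 2.631 + 1.745 = 13.399
α = (k/(k−1))·(1 − Σσᵢ²/Var(T)) = (7/6)·(1 − 13.399/46.591) = 0.83

α = 0.83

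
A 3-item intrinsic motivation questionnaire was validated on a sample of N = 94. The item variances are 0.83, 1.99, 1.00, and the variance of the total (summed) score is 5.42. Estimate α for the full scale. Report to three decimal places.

ΣVar(i) = 0.83 + 1.99 + 1.00 = 3.82
α = (k/(k−1))·(1 − ΣVar(i)/σ²_total) = (3/2)·(1 − 3.82/5.42) = 0.443

α = 0.443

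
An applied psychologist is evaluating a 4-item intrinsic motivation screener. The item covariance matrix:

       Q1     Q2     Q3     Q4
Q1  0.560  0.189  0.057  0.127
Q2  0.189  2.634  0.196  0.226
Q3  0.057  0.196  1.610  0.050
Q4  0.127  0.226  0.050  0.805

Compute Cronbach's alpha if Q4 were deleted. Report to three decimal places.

Cronbach's alpha = 0.233

Remaining items: Q1, Q2, Q3 (k = 3).
Σσ²ᵢ = 0.560 + 2.634 + 1.610 = 4.804
σ²_total = 4.804 + 2 × 0.442 = 5.688
α (item deleted) = (3/2)·(1 − 4.804/5.688) = 0.233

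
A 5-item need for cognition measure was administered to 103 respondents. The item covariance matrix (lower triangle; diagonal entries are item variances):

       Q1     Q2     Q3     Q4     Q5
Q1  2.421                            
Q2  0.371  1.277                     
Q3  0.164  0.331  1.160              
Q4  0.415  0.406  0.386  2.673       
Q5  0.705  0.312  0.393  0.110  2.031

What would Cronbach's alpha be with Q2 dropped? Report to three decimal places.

Remaining items: Q1, Q3, Q4, Q5 (k = 4).
sum of item variances = 2.421 + 1.160 + 2.673 + 2.031 = 8.285
total variance = 8.285 + 2 × 2.173 = 12.631
α (item deleted) = (4/3)·(1 − 8.285/12.631) = 0.459

Cronbach's alpha = 0.459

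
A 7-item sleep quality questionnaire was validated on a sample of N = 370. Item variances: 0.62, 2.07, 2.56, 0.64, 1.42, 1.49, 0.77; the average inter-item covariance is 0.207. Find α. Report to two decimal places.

Σσ²ᵢ = 0.62 + 2.07 + 2.56 + 0.64 + 1.42 + 1.49 + 0.77 = 9.57
Sum of the 21 distinct covariances = 21 × 0.207 = 4.347
σ²_total = Σσ²ᵢ + 2·Σcov = 9.57 + 2 × 4.347 = 18.264
α = (7/6)·(1 − 9.57/18.264) = 0.56

α = 0.56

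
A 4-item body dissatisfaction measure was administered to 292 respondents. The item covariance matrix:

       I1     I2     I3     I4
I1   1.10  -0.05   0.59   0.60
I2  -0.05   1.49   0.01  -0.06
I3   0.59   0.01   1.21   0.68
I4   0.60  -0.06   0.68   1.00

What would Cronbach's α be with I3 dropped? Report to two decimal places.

Cronbach's α = 0.32

Remaining items: I1, I2, I4 (k = 3).
Σσᵢ² = 1.10 + 1.49 + 1.00 = 3.59
total variance = 3.59 + 2 × 0.49 = 4.57
α (item deleted) = (3/2)·(1 − 3.59/4.57) = 0.32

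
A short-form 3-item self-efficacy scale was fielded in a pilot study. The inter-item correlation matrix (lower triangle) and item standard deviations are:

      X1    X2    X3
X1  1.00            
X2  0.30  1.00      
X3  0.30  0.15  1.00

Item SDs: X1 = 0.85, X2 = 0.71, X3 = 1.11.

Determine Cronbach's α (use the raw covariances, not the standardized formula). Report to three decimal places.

Cronbach's α = 0.482

Σσ²ᵢ = 0.85² + 0.71² + 1.11² = 2.4587
Covariances σ_ij = r_ij · s_i · s_j:
  σ(X1,X2) = 0.30 × 0.85 × 0.71 = 0.1810
  σ(X1,X3) = 0.30 × 0.85 × 1.11 = 0.2831
  σ(X2,X3) = 0.15 × 0.71 × 1.11 = 0.1182
σ²_T = Σσ²ᵢ + 2·Σσ_ij = 2.4587 + 2 × 0.5823 = 3.6233
α = (3/2)·(1 − 2.4587/3.6233) = 0.482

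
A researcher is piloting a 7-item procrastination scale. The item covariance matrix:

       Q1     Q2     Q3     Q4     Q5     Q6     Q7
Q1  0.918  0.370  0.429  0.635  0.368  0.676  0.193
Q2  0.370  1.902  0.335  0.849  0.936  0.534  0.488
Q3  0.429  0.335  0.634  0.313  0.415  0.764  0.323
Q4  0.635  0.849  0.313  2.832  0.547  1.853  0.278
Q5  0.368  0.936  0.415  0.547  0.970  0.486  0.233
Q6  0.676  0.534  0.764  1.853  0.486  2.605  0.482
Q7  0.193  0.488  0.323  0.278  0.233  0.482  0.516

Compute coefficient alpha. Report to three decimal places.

Σσᵢ² = 0.918 + 1.902 + 0.634 + 2.832 + 0.970 + 2.605 + 0.516 = 10.377
Σ_{i<j} σ_ij = 11.507
total variance = 10.377 + 2 × 11.507 = 33.391
α = (k/(k−1))·(1 − Σσᵢ²/total variance) = (7/6)·(1 − 10.377/33.391) = 0.804

coefficient alpha = 0.804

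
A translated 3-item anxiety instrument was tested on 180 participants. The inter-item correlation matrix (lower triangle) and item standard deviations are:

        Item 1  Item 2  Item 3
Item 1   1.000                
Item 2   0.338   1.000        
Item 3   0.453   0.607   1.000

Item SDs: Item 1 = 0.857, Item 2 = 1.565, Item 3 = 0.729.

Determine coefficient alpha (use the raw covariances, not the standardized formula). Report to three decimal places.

coefficient alpha = 0.652

Σσ²ᵢ = 0.857² + 1.565² + 0.729² = 3.7151
Covariances σ_ij = r_ij · s_i · s_j:
  σ(Item 1,Item 2) = 0.338 × 0.857 × 1.565 = 0.4533
  σ(Item 1,Item 3) = 0.453 × 0.857 × 0.729 = 0.2830
  σ(Item 2,Item 3) = 0.607 × 1.565 × 0.729 = 0.6925
σ²_T = Σσ²ᵢ + 2·Σσ_ij = 3.7151 + 2 × 1.4288 = 6.5727
α = (3/2)·(1 − 3.7151/6.5727) = 0.652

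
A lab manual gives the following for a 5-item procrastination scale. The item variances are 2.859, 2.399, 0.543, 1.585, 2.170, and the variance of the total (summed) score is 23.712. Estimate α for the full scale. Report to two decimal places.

sum of item variances = 2.859 + 2.399 + 0.543 + 1.585 + 2.170 = 9.556
α = (k/(k−1))·(1 − sum of item variances/Var(T)) = (5/4)·(1 − 9.556/23.712) = 0.75

α = 0.75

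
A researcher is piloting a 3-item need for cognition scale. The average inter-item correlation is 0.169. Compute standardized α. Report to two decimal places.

α = 0.38

Standardized α = k·r̄ / (1 + (k−1)·r̄) = 3 × 0.169 / (1 + 2 × 0.169)
  = 0.5070 / 1.3380 = 0.38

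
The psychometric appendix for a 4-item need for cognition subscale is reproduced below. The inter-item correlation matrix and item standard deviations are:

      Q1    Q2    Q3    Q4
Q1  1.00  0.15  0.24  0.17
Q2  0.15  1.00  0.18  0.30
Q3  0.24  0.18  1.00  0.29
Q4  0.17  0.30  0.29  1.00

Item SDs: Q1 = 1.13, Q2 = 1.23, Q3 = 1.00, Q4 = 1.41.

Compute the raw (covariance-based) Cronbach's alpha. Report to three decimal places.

Cronbach's alpha = 0.529

Σσ²ᵢ = 1.13² + 1.23² + 1.00² + 1.41² = 5.7779
Covariances σ_ij = r_ij · s_i · s_j:
  σ(Q1,Q2) = 0.15 × 1.13 × 1.23 = 0.2085
  σ(Q1,Q3) = 0.24 × 1.13 × 1.00 = 0.2712
  σ(Q1,Q4) = 0.17 × 1.13 × 1.41 = 0.2709
  σ(Q2,Q3) = 0.18 × 1.23 × 1.00 = 0.2214
  σ(Q2,Q4) = 0.30 × 1.23 × 1.41 = 0.5203
  σ(Q3,Q4) = 0.29 × 1.00 × 1.41 = 0.4089
σ²_T = Σσ²ᵢ + 2·Σσ_ij = 5.7779 + 2 × 1.9012 = 9.5803
α = (4/3)·(1 − 5.7779/9.5803) = 0.529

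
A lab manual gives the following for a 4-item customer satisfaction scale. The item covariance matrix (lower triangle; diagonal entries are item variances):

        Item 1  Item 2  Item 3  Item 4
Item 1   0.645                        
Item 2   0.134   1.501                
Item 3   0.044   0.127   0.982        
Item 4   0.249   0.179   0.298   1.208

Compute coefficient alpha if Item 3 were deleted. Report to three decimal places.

Remaining items: Item 1, Item 2, Item 4 (k = 3).
Σσᵢ² = 0.645 + 1.501 + 1.208 = 3.354
σ²_total = 3.354 + 2 × 0.562 = 4.478
α (item deleted) = (3/2)·(1 − 3.354/4.478) = 0.377

coefficient alpha = 0.377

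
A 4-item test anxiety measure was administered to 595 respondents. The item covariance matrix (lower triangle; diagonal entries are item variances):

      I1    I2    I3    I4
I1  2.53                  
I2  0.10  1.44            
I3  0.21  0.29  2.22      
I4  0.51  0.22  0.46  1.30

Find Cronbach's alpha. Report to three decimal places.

Σσᵢ² = 2.53 + 1.44 + 2.22 + 1.30 = 7.49
Sum of the distinct covariances = 1.79
σ²_T = 7.49 + 2 × 1.79 = 11.07
α = (k/(k−1))·(1 − Σσᵢ²/σ²_T) = (4/3)·(1 − 7.49/11.07) = 0.431

Cronbach's alpha = 0.431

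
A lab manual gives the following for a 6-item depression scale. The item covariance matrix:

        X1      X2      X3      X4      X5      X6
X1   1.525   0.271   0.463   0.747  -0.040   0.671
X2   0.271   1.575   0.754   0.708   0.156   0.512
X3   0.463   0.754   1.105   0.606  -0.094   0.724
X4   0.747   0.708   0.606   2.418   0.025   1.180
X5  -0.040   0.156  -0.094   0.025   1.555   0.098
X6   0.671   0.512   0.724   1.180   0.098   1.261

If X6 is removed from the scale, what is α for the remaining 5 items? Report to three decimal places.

α = 0.585

Remaining items: X1, X2, X3, X4, X5 (k = 5).
sum of item variances = 1.525 + 1.575 + 1.105 + 2.418 + 1.555 = 8.178
Var(T) = 8.178 + 2 × 3.596 = 15.370
α (item deleted) = (5/4)·(1 − 8.178/15.370) = 0.585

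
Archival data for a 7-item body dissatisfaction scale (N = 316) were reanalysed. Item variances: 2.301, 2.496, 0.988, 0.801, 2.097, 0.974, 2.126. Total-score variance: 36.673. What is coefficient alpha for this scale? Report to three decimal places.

Σσᵢ² = 2.301 + 2.496 + 0.988 + 0.801 + 2.097 + 0.974 + 2.126 = 11.783
α = (k/(k−1))·(1 − Σσᵢ²/Var(T)) = (7/6)·(1 − 11.783/36.673) = 0.792

coefficient alpha = 0.792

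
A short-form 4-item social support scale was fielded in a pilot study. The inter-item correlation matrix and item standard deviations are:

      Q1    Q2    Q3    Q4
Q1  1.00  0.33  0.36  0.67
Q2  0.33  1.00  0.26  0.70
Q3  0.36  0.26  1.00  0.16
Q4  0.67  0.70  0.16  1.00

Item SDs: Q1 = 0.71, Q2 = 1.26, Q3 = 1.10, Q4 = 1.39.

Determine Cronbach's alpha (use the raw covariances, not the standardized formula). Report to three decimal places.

Σσ²ᵢ = 0.71² + 1.26² + 1.10² + 1.39² = 5.2338
Covariances σ_ij = r_ij · s_i · s_j:
  σ(Q1,Q2) = 0.33 × 0.71 × 1.26 = 0.2952
  σ(Q1,Q3) = 0.36 × 0.71 × 1.10 = 0.2812
  σ(Q1,Q4) = 0.67 × 0.71 × 1.39 = 0.6612
  σ(Q2,Q3) = 0.26 × 1.26 × 1.10 = 0.3604
  σ(Q2,Q4) = 0.70 × 1.26 × 1.39 = 1.2260
  σ(Q3,Q4) = 0.16 × 1.10 × 1.39 = 0.2446
σ²_T = Σσ²ᵢ + 2·Σσ_ij = 5.2338 + 2 × 3.0686 = 11.3710
α = (4/3)·(1 − 5.2338/11.3710) = 0.720

Cronbach's alpha = 0.720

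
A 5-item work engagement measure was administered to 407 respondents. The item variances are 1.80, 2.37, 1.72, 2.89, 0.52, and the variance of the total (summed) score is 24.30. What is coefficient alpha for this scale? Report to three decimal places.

α = 0.772

ΣVar(i) = 1.80 + 2.37 + 1.72 + 2.89 + 0.52 = 9.30
α = (k/(k−1))·(1 − ΣVar(i)/total variance) = (5/4)·(1 − 9.30/24.30) = 0.772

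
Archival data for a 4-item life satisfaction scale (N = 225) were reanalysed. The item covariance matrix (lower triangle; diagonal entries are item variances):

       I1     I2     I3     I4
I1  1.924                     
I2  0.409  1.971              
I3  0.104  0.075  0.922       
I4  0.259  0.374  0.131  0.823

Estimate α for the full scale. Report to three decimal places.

Σσ²ᵢ = 1.924 + 1.971 + 0.922 + 0.823 = 5.640
Sum of off-diagonal covariances = 1.352
total variance = 5.640 + 2 × 1.352 = 8.344
α = (k/(k−1))·(1 − Σσ²ᵢ/total variance) = (4/3)·(1 − 5.640/8.344) = 0.432

α = 0.432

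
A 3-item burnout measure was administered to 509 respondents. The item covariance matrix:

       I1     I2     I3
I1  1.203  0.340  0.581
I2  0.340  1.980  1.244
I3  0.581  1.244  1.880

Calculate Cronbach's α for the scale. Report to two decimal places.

α = 0.69

sum of item variances = 1.203 + 1.980 + 1.880 = 5.063
Sum of the distinct covariances = 2.165
σ²_T = 5.063 + 2 × 2.165 = 9.393
α = (k/(k−1))·(1 − sum of item variances/σ²_T) = (3/2)·(1 − 5.063/9.393) = 0.69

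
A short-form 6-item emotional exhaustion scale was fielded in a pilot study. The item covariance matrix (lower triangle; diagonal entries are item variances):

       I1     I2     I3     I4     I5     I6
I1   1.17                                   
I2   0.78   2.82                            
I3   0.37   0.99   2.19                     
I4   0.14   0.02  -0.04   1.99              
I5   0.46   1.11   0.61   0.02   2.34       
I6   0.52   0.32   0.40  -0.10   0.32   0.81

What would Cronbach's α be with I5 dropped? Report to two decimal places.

Cronbach's α = 0.54

Remaining items: I1, I2, I3, I4, I6 (k = 5).
Σσ²ᵢ = 1.17 + 2.82 + 2.19 + 1.99 + 0.81 = 8.98
Var(T) = 8.98 + 2 × 3.40 = 15.78
α (item deleted) = (5/4)·(1 − 8.98/15.78) = 0.54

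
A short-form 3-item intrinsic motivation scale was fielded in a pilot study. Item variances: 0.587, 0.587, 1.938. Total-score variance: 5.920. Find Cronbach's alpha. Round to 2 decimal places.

sum of item variances = 0.587 + 0.587 + 1.938 = 3.112
α = (k/(k−1))·(1 − sum of item variances/Var(T)) = (3/2)·(1 − 3.112/5.920) = 0.71

α = 0.71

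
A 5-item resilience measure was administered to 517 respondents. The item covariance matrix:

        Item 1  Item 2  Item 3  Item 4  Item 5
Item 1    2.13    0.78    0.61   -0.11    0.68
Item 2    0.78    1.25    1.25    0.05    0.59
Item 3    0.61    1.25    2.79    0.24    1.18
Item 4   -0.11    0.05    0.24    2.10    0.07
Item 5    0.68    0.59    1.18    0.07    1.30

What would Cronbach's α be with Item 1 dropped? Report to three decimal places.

α = 0.635

Remaining items: Item 2, Item 3, Item 4, Item 5 (k = 4).
Σσᵢ² = 1.25 + 2.79 + 2.10 + 1.30 = 7.44
σ²_total = 7.44 + 2 × 3.38 = 14.20
α (item deleted) = (4/3)·(1 − 7.44/14.20) = 0.635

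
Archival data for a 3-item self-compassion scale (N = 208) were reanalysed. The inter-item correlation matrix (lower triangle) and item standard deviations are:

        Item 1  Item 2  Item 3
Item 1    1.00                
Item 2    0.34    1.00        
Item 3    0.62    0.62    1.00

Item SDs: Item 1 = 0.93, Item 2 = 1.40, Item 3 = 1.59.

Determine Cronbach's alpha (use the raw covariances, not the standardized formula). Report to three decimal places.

α = 0.759

Σσ²ᵢ = 0.93² + 1.40² + 1.59² = 5.3530
Covariances σ_ij = r_ij · s_i · s_j:
  σ(Item 1,Item 2) = 0.34 × 0.93 × 1.40 = 0.4427
  σ(Item 1,Item 3) = 0.62 × 0.93 × 1.59 = 0.9168
  σ(Item 2,Item 3) = 0.62 × 1.40 × 1.59 = 1.3801
σ²_T = Σσ²ᵢ + 2·Σσ_ij = 5.3530 + 2 × 2.7396 = 10.8322
α = (3/2)·(1 − 5.3530/10.8322) = 0.759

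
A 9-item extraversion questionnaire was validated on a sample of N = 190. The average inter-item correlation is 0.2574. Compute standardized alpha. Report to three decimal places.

Standardized α = k·r̄ / (1 + (k−1)·r̄) = 9 × 0.2574 / (1 + 8 × 0.2574)
  = 2.3166 / 3.0592 = 0.757

standardized alpha = 0.757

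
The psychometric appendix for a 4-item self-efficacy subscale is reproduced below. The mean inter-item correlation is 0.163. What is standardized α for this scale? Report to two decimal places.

Standardized α = k·r̄ / (1 + (k−1)·r̄) = 4 × 0.163 / (1 + 3 × 0.163)
  = 0.6520 / 1.4890 = 0.44

α = 0.44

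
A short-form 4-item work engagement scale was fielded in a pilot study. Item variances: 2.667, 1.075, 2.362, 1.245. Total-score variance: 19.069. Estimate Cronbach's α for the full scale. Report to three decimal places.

Cronbach's α = 0.819

Σσ²ᵢ = 2.667 + 1.075 + 2.362 + 1.245 = 7.349
α = (k/(k−1))·(1 − Σσ²ᵢ/total variance) = (4/3)·(1 − 7.349/19.069) = 0.819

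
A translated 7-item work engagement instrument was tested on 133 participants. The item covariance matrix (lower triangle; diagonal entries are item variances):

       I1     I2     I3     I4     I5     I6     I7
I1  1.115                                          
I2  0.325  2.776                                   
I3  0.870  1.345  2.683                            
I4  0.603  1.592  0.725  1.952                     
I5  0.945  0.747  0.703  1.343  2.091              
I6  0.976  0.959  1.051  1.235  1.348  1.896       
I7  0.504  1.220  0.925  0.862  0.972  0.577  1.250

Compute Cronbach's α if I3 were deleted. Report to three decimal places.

Remaining items: I1, I2, I4, I5, I6, I7 (k = 6).
Σσᵢ² = 1.115 + 2.776 + 1.952 + 2.091 + 1.896 + 1.250 = 11.080
σ²_T = 11.080 + 2 × 14.208 = 39.496
α (item deleted) = (6/5)·(1 − 11.080/39.496) = 0.863

Cronbach's α = 0.863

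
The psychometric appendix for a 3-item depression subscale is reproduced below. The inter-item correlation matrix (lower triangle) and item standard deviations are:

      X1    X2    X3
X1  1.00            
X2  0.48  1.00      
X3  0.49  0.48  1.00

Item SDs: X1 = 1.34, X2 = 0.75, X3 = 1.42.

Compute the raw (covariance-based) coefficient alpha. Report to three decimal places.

α = 0.702

Σσ²ᵢ = 1.34² + 0.75² + 1.42² = 4.3745
Covariances σ_ij = r_ij · s_i · s_j:
  σ(X1,X2) = 0.48 × 1.34 × 0.75 = 0.4824
  σ(X1,X3) = 0.49 × 1.34 × 1.42 = 0.9324
  σ(X2,X3) = 0.48 × 0.75 × 1.42 = 0.5112
σ²_T = Σσ²ᵢ + 2·Σσ_ij = 4.3745 + 2 × 1.9260 = 8.2265
α = (3/2)·(1 − 4.3745/8.2265) = 0.702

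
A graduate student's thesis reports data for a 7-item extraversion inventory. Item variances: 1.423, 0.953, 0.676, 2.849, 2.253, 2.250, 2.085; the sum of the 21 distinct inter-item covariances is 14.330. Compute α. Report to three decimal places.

α = 0.813

sum of item variances = 1.423 + 0.953 + 0.676 + 2.849 + 2.253 + 2.250 + 2.085 = 12.489
Sum of distinct covariances = 14.330
σ²_T = sum of item variances + 2·Σcov = 12.489 + 2 × 14.330 = 41.149
α = (7/6)·(1 − 12.489/41.149) = 0.813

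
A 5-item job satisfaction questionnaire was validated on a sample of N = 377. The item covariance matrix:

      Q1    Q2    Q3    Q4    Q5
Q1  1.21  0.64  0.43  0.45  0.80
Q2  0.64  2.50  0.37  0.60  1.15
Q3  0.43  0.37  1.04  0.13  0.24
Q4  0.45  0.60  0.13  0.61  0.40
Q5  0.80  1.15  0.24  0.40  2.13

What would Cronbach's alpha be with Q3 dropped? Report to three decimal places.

α = 0.741

Remaining items: Q1, Q2, Q4, Q5 (k = 4).
Σσᵢ² = 1.21 + 2.50 + 0.61 + 2.13 = 6.45
Var(T) = 6.45 + 2 × 4.04 = 14.53
α (item deleted) = (4/3)·(1 − 6.45/14.53) = 0.741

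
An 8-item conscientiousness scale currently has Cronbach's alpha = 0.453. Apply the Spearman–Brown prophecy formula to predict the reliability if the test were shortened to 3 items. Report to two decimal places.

predicted reliability = 0.24

Length factor m = 3/8 = 0.3750
α' = m·α / (1 − (1−m)·α)
   = 3/8 × 0.453 / (1 − (1 − 3/8) × 0.453)
   = 0.1699 / 0.7169 = 0.24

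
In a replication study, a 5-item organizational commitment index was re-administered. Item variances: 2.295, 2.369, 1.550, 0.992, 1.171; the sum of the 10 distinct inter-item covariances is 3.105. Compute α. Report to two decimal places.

α = 0.53

Σσᵢ² = 2.295 + 2.369 + 1.550 + 0.992 + 1.171 = 8.377
Sum of distinct covariances = 3.105
σ²_total = Σσᵢ² + 2·Σcov = 8.377 + 2 × 3.105 = 14.587
α = (5/4)·(1 − 8.377/14.587) = 0.53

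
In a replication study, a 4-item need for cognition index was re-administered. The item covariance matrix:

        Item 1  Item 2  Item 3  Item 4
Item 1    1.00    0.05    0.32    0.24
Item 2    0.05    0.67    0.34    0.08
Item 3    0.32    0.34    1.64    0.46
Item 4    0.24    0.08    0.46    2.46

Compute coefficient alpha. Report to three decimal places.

coefficient alpha = 0.454

ΣVar(i) = 1.00 + 0.67 + 1.64 + 2.46 = 5.77
Sum of off-diagonal covariances = 1.49
Var(T) = 5.77 + 2 × 1.49 = 8.75
α = (k/(k−1))·(1 − ΣVar(i)/Var(T)) = (4/3)·(1 − 5.77/8.75) = 0.454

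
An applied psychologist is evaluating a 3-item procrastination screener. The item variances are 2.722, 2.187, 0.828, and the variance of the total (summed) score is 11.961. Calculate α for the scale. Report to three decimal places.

α = 0.781

Σσ²ᵢ = 2.722 + 2.187 + 0.828 = 5.737
α = (k/(k−1))·(1 − Σσ²ᵢ/total variance) = (3/2)·(1 − 5.737/11.961) = 0.781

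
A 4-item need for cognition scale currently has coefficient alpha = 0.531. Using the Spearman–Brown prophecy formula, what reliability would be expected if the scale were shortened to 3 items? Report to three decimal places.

Length factor m = 3/4 = 0.7500
α' = m·α / (1 − (1−m)·α)
   = 3/4 × 0.531 / (1 − (1 − 3/4) × 0.531)
   = 0.3982 / 0.8672 = 0.459

predicted reliability = 0.459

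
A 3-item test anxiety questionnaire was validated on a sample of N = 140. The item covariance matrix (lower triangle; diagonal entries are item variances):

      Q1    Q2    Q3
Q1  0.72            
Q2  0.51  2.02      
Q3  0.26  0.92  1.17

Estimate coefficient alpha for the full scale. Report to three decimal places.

sum of item variances = 0.72 + 2.02 + 1.17 = 3.91
Sum of off-diagonal covariances = 1.69
total variance = 3.91 + 2 × 1.69 = 7.29
α = (k/(k−1))·(1 − sum of item variances/total variance) = (3/2)·(1 − 3.91/7.29) = 0.695

coefficient alpha = 0.695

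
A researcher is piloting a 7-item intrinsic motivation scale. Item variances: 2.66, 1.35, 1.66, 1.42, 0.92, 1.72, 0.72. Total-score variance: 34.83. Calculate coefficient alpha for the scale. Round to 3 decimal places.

sum of item variances = 2.66 + 1.35 + 1.66 + 1.42 + 0.92 + 1.72 + 0.72 = 10.45
α = (k/(k−1))·(1 − sum of item variances/total variance) = (7/6)·(1 − 10.45/34.83) = 0.817

α = 0.817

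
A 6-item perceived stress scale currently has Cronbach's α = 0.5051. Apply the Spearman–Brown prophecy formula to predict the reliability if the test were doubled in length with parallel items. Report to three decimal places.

predicted reliability = 0.671

Length factor m = 2
α' = m·α / (1 + (m−1)·α)
   = 2 × 0.5051 / (1 + (2 − 1) × 0.5051)
   = 1.0102 / 1.5051 = 0.671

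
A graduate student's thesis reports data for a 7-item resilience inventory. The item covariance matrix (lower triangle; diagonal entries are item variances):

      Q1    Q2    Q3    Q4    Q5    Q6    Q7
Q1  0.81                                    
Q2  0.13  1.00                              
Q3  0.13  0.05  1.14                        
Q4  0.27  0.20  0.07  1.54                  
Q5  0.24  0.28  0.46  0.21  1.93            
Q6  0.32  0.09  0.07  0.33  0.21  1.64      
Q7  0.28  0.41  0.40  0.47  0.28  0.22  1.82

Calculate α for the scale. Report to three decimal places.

α = 0.594

Σσᵢ² = 0.81 + 1.00 + 1.14 + 1.54 + 1.93 + 1.64 + 1.82 = 9.88
Sum of off-diagonal covariances = 5.12
total variance = 9.88 + 2 × 5.12 = 20.12
α = (k/(k−1))·(1 − Σσᵢ²/total variance) = (7/6)·(1 − 9.88/20.12) = 0.594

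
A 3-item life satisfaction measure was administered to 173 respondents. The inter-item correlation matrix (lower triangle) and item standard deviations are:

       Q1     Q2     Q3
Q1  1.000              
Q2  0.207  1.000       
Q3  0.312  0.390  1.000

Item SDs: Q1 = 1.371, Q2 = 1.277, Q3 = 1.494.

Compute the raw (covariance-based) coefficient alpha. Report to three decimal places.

Σσ²ᵢ = 1.371² + 1.277² + 1.494² = 5.7424
Covariances σ_ij = r_ij · s_i · s_j:
  σ(Q1,Q2) = 0.207 × 1.371 × 1.277 = 0.3624
  σ(Q1,Q3) = 0.312 × 1.371 × 1.494 = 0.6391
  σ(Q2,Q3) = 0.390 × 1.277 × 1.494 = 0.7441
σ²_T = Σσ²ᵢ + 2·Σσ_ij = 5.7424 + 2 × 1.7456 = 9.2336
α = (3/2)·(1 − 5.7424/9.2336) = 0.567

α = 0.567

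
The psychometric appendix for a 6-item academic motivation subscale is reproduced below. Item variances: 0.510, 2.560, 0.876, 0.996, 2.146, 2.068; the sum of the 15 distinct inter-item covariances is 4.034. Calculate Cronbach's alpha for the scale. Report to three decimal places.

Cronbach's alpha = 0.562

Σσᵢ² = 0.510 + 2.560 + 0.876 + 0.996 + 2.146 + 2.068 = 9.156
Sum of distinct covariances = 4.034
total variance = Σσᵢ² + 2·Σcov = 9.156 + 2 × 4.034 = 17.224
α = (6/5)·(1 − 9.156/17.224) = 0.562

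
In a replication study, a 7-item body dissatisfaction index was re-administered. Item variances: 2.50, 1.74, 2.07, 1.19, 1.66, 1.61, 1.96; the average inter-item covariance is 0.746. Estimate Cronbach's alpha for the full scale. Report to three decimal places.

Σσᵢ² = 2.50 + 1.74 + 2.07 + 1.19 + 1.66 + 1.61 + 1.96 = 12.73
Sum of the 21 distinct covariances = 21 × 0.746 = 15.666
total variance = Σσᵢ² + 2·Σcov = 12.73 + 2 × 15.666 = 44.062
α = (7/6)·(1 − 12.73/44.062) = 0.830

Cronbach's alpha = 0.830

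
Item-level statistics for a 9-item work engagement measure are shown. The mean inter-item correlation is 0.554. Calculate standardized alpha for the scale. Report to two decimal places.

Standardized α = k·r̄ / (1 + (k−1)·r̄) = 9 × 0.554 / (1 + 8 × 0.554)
  = 4.9860 / 5.4320 = 0.92

α = 0.92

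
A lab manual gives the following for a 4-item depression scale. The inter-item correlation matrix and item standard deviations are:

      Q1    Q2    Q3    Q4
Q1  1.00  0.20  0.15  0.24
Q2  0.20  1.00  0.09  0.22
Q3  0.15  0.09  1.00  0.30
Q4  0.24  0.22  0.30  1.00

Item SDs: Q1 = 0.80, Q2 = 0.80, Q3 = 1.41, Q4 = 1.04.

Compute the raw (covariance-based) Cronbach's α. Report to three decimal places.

Σσ²ᵢ = 0.80² + 0.80² + 1.41² + 1.04² = 4.3497
Covariances σ_ij = r_ij · s_i · s_j:
  σ(Q1,Q2) = 0.20 × 0.80 × 0.80 = 0.1280
  σ(Q1,Q3) = 0.15 × 0.80 × 1.41 = 0.1692
  σ(Q1,Q4) = 0.24 × 0.80 × 1.04 = 0.1997
  σ(Q2,Q3) = 0.09 × 0.80 × 1.41 = 0.1015
  σ(Q2,Q4) = 0.22 × 0.80 × 1.04 = 0.1830
  σ(Q3,Q4) = 0.30 × 1.41 × 1.04 = 0.4399
σ²_T = Σσ²ᵢ + 2·Σσ_ij = 4.3497 + 2 × 1.2213 = 6.7923
α = (4/3)·(1 − 4.3497/6.7923) = 0.479

Cronbach's α = 0.479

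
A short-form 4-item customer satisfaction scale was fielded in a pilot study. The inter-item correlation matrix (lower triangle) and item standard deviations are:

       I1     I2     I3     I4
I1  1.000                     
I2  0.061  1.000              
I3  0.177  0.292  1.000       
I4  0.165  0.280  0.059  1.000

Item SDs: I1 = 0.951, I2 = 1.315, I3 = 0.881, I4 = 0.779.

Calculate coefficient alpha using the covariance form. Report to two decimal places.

coefficient alpha = 0.45

Σσ²ᵢ = 0.951² + 1.315² + 0.881² + 0.779² = 4.0166
Covariances σ_ij = r_ij · s_i · s_j:
  σ(I1,I2) = 0.061 × 0.951 × 1.315 = 0.0763
  σ(I1,I3) = 0.177 × 0.951 × 0.881 = 0.1483
  σ(I1,I4) = 0.165 × 0.951 × 0.779 = 0.1222
  σ(I2,I3) = 0.292 × 1.315 × 0.881 = 0.3383
  σ(I2,I4) = 0.280 × 1.315 × 0.779 = 0.2868
  σ(I3,I4) = 0.059 × 0.881 × 0.779 = 0.0405
σ²_T = Σσ²ᵢ + 2·Σσ_ij = 4.0166 + 2 × 1.0124 = 6.0414
α = (4/3)·(1 − 4.0166/6.0414) = 0.45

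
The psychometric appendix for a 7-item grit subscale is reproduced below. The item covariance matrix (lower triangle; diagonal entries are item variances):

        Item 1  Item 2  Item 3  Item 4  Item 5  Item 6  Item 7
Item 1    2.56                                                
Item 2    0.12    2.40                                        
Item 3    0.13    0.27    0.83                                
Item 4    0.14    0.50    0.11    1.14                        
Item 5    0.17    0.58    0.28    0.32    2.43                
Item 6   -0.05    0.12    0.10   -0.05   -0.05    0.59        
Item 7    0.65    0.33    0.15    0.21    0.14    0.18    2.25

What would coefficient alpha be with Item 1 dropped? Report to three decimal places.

α = 0.478

Remaining items: Item 2, Item 3, Item 4, Item 5, Item 6, Item 7 (k = 6).
ΣVar(i) = 2.40 + 0.83 + 1.14 + 2.43 + 0.59 + 2.25 = 9.64
total variance = 9.64 + 2 × 3.19 = 16.02
α (item deleted) = (6/5)·(1 − 9.64/16.02) = 0.478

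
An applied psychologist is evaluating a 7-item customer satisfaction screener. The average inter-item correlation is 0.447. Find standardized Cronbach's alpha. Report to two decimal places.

Standardized α = k·r̄ / (1 + (k−1)·r̄) = 7 × 0.447 / (1 + 6 × 0.447)
  = 3.1290 / 3.6820 = 0.85

α = 0.85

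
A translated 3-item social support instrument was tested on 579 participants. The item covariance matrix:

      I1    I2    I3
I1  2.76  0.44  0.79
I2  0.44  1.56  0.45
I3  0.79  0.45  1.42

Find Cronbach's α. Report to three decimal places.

Cronbach's α = 0.554

ΣVar(i) = 2.76 + 1.56 + 1.42 = 5.74
Σ_{i<j} σ_ij = 1.68
σ²_T = 5.74 + 2 × 1.68 = 9.10
α = (k/(k−1))·(1 − ΣVar(i)/σ²_T) = (3/2)·(1 − 5.74/9.10) = 0.554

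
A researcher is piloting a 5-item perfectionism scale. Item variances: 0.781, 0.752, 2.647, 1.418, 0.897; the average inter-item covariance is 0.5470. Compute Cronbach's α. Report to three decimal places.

sum of item variances = 0.781 + 0.752 + 2.647 + 1.418 + 0.897 = 6.495
Sum of the 10 distinct covariances = 10 × 0.5470 = 5.4700
Var(T) = sum of item variances + 2·Σcov = 6.495 + 2 × 5.4700 = 17.4350
α = (5/4)·(1 − 6.495/17.4350) = 0.784

α = 0.784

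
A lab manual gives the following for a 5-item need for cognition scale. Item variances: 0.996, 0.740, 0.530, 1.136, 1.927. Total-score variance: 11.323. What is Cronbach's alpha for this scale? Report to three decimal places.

ΣVar(i) = 0.996 + 0.740 + 0.530 + 1.136 + 1.927 = 5.329
α = (k/(k−1))·(1 − ΣVar(i)/σ²_T) = (5/4)·(1 − 5.329/11.323) = 0.662

α = 0.662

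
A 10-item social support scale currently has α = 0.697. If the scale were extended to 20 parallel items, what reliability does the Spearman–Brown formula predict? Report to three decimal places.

Length factor m = 20/10 = 2.0000
α' = m·α / (1 + (m−1)·α)
   = 20/10 × 0.697 / (1 + (20/10 − 1) × 0.697)
   = 1.3940 / 1.6970 = 0.821

predicted reliability = 0.821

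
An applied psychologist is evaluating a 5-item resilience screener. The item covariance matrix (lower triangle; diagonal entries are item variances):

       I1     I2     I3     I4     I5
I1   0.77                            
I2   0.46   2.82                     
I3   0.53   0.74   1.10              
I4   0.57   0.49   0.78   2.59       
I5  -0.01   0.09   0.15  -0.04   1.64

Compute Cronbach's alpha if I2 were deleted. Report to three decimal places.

Cronbach's alpha = 0.525

Remaining items: I1, I3, I4, I5 (k = 4).
sum of item variances = 0.77 + 1.10 + 2.59 + 1.64 = 6.10
total variance = 6.10 + 2 × 1.98 = 10.06
α (item deleted) = (4/3)·(1 − 6.10/10.06) = 0.525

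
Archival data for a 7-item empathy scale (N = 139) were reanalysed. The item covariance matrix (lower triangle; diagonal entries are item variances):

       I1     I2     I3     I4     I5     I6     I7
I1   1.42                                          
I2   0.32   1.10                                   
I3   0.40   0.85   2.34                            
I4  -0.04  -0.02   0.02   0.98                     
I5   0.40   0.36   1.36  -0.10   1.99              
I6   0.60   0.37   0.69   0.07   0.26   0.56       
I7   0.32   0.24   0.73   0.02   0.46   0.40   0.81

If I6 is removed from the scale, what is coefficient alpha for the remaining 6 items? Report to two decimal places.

α = 0.66

Remaining items: I1, I2, I3, I4, I5, I7 (k = 6).
ΣVar(i) = 1.42 + 1.10 + 2.34 + 0.98 + 1.99 + 0.81 = 8.64
σ²_total = 8.64 + 2 × 5.32 = 19.28
α (item deleted) = (6/5)·(1 − 8.64/19.28) = 0.66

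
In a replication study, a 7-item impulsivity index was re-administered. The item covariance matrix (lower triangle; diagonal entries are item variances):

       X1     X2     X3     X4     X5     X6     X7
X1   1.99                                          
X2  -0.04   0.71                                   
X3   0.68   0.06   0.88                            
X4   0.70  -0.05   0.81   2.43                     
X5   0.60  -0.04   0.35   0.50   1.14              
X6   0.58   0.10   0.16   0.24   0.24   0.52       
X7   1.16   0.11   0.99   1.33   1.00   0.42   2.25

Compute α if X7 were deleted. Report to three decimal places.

Remaining items: X1, X2, X3, X4, X5, X6 (k = 6).
sum of item variances = 1.99 + 0.71 + 0.88 + 2.43 + 1.14 + 0.52 = 7.67
total variance = 7.67 + 2 × 4.89 = 17.45
α (item deleted) = (6/5)·(1 − 7.67/17.45) = 0.673

α = 0.673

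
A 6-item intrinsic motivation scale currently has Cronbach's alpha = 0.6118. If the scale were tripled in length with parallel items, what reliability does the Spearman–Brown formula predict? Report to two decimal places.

Length factor m = 3
α' = m·α / (1 + (m−1)·α)
   = 3 × 0.6118 / (1 + (3 − 1) × 0.6118)
   = 1.8354 / 2.2236 = 0.83

predicted reliability = 0.83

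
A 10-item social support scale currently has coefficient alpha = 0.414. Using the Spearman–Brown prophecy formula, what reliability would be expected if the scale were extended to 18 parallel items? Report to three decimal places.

Length factor m = 18/10 = 1.8000
α' = m·α / (1 + (m−1)·α)
   = 18/10 × 0.414 / (1 + (18/10 − 1) × 0.414)
   = 0.7452 / 1.3312 = 0.560

predicted reliability = 0.560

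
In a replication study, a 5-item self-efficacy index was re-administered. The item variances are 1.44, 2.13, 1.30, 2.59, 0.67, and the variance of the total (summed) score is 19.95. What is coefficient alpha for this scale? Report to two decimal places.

coefficient alpha = 0.74

Σσᵢ² = 1.44 + 2.13 + 1.30 + 2.59 + 0.67 = 8.13
α = (k/(k−1))·(1 − Σσᵢ²/σ²_T) = (5/4)·(1 − 8.13/19.95) = 0.74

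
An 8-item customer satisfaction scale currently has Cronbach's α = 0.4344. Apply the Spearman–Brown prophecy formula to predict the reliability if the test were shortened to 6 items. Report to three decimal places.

Length factor m = 6/8 = 0.7500
α' = m·α / (1 − (1−m)·α)
   = 6/8 × 0.4344 / (1 − (1 − 6/8) × 0.4344)
   = 0.3258 / 0.8914 = 0.365

predicted reliability = 0.365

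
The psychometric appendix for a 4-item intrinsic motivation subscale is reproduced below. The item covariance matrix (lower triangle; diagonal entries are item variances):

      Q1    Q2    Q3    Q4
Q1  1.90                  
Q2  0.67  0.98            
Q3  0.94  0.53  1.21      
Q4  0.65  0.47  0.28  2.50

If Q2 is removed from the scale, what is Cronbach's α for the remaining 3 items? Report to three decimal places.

Remaining items: Q1, Q3, Q4 (k = 3).
ΣVar(i) = 1.90 + 1.21 + 2.50 = 5.61
total variance = 5.61 + 2 × 1.87 = 9.35
α (item deleted) = (3/2)·(1 − 5.61/9.35) = 0.600

α = 0.600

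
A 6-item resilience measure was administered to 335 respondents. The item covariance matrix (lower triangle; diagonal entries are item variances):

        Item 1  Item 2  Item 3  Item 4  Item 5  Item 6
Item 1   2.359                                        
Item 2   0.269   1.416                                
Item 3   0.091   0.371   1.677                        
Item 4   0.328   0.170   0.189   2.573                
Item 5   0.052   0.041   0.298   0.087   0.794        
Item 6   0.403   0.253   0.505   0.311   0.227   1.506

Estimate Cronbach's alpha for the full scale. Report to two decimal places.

ΣVar(i) = 2.359 + 1.416 + 1.677 + 2.573 + 0.794 + 1.506 = 10.325
Σ_{i<j} σ_ij = 3.595
total variance = 10.325 + 2 × 3.595 = 17.515
α = (k/(k−1))·(1 − ΣVar(i)/total variance) = (6/5)·(1 − 10.325/17.515) = 0.49

α = 0.49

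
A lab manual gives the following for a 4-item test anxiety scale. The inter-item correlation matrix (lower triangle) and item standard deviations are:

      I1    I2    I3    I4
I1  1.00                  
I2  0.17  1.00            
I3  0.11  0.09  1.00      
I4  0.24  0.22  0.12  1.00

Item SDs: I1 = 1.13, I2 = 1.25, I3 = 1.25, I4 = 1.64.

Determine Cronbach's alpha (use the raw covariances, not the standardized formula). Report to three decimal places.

Cronbach's alpha = 0.428

Σσ²ᵢ = 1.13² + 1.25² + 1.25² + 1.64² = 7.0915
Covariances σ_ij = r_ij · s_i · s_j:
  σ(I1,I2) = 0.17 × 1.13 × 1.25 = 0.2401
  σ(I1,I3) = 0.11 × 1.13 × 1.25 = 0.1554
  σ(I1,I4) = 0.24 × 1.13 × 1.64 = 0.4448
  σ(I2,I3) = 0.09 × 1.25 × 1.25 = 0.1406
  σ(I2,I4) = 0.22 × 1.25 × 1.64 = 0.4510
  σ(I3,I4) = 0.12 × 1.25 × 1.64 = 0.2460
σ²_T = Σσ²ᵢ + 2·Σσ_ij = 7.0915 + 2 × 1.6779 = 10.4473
α = (4/3)·(1 − 7.0915/10.4473) = 0.428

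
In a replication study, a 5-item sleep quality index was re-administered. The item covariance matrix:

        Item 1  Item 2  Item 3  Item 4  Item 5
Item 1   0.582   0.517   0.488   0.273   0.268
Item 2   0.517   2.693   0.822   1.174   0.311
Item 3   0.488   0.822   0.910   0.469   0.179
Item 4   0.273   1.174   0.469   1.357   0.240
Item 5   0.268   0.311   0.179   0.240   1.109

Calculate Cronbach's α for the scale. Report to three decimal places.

α = 0.735

Σσ²ᵢ = 0.582 + 2.693 + 0.910 + 1.357 + 1.109 = 6.651
Sum of off-diagonal covariances = 4.741
σ²_T = 6.651 + 2 × 4.741 = 16.133
α = (k/(k−1))·(1 − Σσ²ᵢ/σ²_T) = (5/4)·(1 − 6.651/16.133) = 0.735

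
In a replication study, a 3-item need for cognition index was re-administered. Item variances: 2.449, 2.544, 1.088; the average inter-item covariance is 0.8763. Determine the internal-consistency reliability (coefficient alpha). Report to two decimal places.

sum of item variances = 2.449 + 2.544 + 1.088 = 6.081
Sum of the 3 distinct covariances = 3 × 0.8763 = 2.6289
Var(T) = sum of item variances + 2·Σcov = 6.081 + 2 × 2.6289 = 11.3388
α = (3/2)·(1 − 6.081/11.3388) = 0.70

α = 0.70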